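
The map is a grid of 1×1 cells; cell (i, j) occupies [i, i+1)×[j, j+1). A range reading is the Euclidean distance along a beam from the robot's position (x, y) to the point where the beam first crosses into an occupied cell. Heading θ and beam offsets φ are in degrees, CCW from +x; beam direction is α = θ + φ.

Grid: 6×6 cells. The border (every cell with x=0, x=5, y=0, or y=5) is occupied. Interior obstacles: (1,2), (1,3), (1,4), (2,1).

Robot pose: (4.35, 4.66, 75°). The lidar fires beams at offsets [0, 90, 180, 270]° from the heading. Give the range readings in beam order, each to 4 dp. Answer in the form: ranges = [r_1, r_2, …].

ranges = [0.3520, 1.3137, 3.7891, 0.6729]

beam 1: φ=0°, α=75°
  dir = (cos 75°, sin 75°) = (0.2588, 0.9659); from cell (4,4)
  next x-line at t=2.5114, next y-line at t=0.3520; Δt_x=3.8637, Δt_y=1.0353
    y: enter (4,5) at t=0.3520 ← occupied
  → r_1 = 0.3520
beam 2: φ=90°, α=165°
  dir = (cos 165°, sin 165°) = (-0.9659, 0.2588); from cell (4,4)
  next x-line at t=0.3623, next y-line at t=1.3137; Δt_x=1.0353, Δt_y=3.8637
    x: enter (3,4) at t=0.3623
    y: enter (3,5) at t=1.3137 ← occupied
  → r_2 = 1.3137
beam 3: φ=180°, α=255°
  dir = (cos 255°, sin 255°) = (-0.2588, -0.9659); from cell (4,4)
  next x-line at t=1.3523, next y-line at t=0.6833; Δt_x=3.8637, Δt_y=1.0353
    y: enter (4,3) at t=0.6833
    x: enter (3,3) at t=1.3523
    y: enter (3,2) at t=1.7186
    y: enter (3,1) at t=2.7538
    y: enter (3,0) at t=3.7891 ← occupied
  → r_3 = 3.7891
beam 4: φ=270°, α=345°
  dir = (cos 345°, sin 345°) = (0.9659, -0.2588); from cell (4,4)
  next x-line at t=0.6729, next y-line at t=2.5500; Δt_x=1.0353, Δt_y=3.8637
    x: enter (5,4) at t=0.6729 ← occupied
  → r_4 = 0.6729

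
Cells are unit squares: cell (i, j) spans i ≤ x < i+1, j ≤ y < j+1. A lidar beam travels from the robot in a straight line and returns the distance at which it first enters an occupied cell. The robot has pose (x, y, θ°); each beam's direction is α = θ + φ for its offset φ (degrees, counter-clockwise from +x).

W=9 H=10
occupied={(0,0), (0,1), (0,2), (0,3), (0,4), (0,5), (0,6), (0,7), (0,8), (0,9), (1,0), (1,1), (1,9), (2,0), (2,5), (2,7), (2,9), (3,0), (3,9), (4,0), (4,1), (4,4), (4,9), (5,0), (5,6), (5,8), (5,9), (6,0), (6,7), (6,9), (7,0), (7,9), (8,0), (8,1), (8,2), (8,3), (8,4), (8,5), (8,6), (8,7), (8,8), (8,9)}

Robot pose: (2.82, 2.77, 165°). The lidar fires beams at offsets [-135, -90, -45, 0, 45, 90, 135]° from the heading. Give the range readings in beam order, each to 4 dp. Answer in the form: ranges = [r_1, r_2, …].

beam 1: φ=-135°, α=30°
  d=(0.8660,0.5000)  start (2,2)  tX=0.2078 tY=0.4600  stride 1/|dx|=1.1547 1/|dy|=2.0000
    cross x-line → (3,2), t=0.2078
    cross y-line → (3,3), t=0.4600
    cross x-line → (4,3), t=1.3625
    cross y-line → (4,4), t=2.4600 (wall)
  → r_1 = 2.4600
beam 2: φ=-90°, α=75°
  d=(0.2588,0.9659)  start (2,2)  tX=0.6955 tY=0.2381  stride 1/|dx|=3.8637 1/|dy|=1.0353
    cross y-line → (2,3), t=0.2381
    cross x-line → (3,3), t=0.6955
    cross y-line → (3,4), t=1.2734
    cross y-line → (3,5), t=2.3087
    cross y-line → (3,6), t=3.3439
    cross y-line → (3,7), t=4.3792
    cross x-line → (4,7), t=4.5592
    cross y-line → (4,8), t=5.4145
    cross y-line → (4,9), t=6.4498 (wall)
  → r_2 = 6.4498
beam 3: φ=-45°, α=120°
  d=(-0.5000,0.8660)  start (2,2)  tX=1.6400 tY=0.2656  stride 1/|dx|=2.0000 1/|dy|=1.1547
    cross y-line → (2,3), t=0.2656
    cross y-line → (2,4), t=1.4203
    cross x-line → (1,4), t=1.6400
    cross y-line → (1,5), t=2.5750
    cross x-line → (0,5), t=3.6400 (wall)
  → r_3 = 3.6400
beam 4: φ=0°, α=165°
  d=(-0.9659,0.2588)  start (2,2)  tX=0.8489 tY=0.8887  stride 1/|dx|=1.0353 1/|dy|=3.8637
    cross x-line → (1,2), t=0.8489
    cross y-line → (1,3), t=0.8887
    cross x-line → (0,3), t=1.8842 (wall)
  → r_4 = 1.8842
beam 5: φ=45°, α=210°
  d=(-0.8660,-0.5000)  start (2,2)  tX=0.9469 tY=1.5400  stride 1/|dx|=1.1547 1/|dy|=2.0000
    cross x-line → (1,2), t=0.9469
    cross y-line → (1,1), t=1.5400 (wall)
  → r_5 = 1.5400
beam 6: φ=90°, α=255°
  d=(-0.2588,-0.9659)  start (2,2)  tX=3.1682 tY=0.7972  stride 1/|dx|=3.8637 1/|dy|=1.0353
    cross y-line → (2,1), t=0.7972
    cross y-line → (2,0), t=1.8324 (wall)
  → r_6 = 1.8324
beam 7: φ=135°, α=300°
  d=(0.5000,-0.8660)  start (2,2)  tX=0.3600 tY=0.8891  stride 1/|dx|=2.0000 1/|dy|=1.1547
    cross x-line → (3,2), t=0.3600
    cross y-line → (3,1), t=0.8891
    cross y-line → (3,0), t=2.0438 (wall)
  → r_7 = 2.0438

ranges = [2.4600, 6.4498, 3.6400, 1.8842, 1.5400, 1.8324, 2.0438]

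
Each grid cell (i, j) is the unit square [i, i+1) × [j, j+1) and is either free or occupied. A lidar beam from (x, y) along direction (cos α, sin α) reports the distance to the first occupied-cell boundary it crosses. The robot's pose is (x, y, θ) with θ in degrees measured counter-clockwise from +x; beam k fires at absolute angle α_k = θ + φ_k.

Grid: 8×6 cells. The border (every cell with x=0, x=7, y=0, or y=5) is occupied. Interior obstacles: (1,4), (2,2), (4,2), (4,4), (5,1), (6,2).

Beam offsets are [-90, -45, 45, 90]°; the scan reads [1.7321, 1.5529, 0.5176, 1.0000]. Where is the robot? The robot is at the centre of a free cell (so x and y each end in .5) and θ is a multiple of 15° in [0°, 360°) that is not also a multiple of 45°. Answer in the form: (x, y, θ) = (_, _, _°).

Enumerate (i+0.5, j+0.5, θ) over the 18 free cells and 16 admissible headings. For each, cast all 4 beams and compare to the given ranges.
  (5.5, 2.5, 60°): beam 1 = 0.5774 ≠ 1.7321 ✗
  (3.5, 3.5, 60°): beam 1 = 1.0000 ≠ 1.7321 ✗
  (6.5, 1.5, 60°): beam 1 = 0.5774 ≠ 1.7321 ✗
  (5.5, 4.5, 15°): beam 1 = 1.9319 ≠ 1.7321 ✗
  (5.5, 2.5, 285°): beam 1 = 0.5176 ≠ 1.7321 ✗
  …
  (2.5, 1.5, 240°): r_1=1.7321, r_2=1.5529, r_3=0.5176, r_4=1.0000 — all match ✓
Unique over the lattice → pose = (2.5, 1.5, 240°).

(x, y, θ) = (2.5, 1.5, 240°)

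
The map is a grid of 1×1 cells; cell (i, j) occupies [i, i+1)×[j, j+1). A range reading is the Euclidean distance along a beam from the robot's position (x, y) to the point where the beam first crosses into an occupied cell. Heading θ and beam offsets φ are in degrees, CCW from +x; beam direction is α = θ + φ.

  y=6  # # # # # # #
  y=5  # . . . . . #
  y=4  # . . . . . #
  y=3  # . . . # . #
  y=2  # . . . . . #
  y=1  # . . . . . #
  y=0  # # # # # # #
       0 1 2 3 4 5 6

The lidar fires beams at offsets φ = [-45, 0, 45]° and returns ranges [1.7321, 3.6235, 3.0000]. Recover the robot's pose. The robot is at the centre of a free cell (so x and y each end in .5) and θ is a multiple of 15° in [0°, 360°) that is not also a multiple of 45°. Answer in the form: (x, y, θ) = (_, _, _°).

Enumerate (i+0.5, j+0.5, θ) over the 24 free cells and 16 admissible headings. For each, cast all 3 beams and compare to the given ranges.
  (4.5, 1.5, 30°): beam 1 = 1.5529 ≠ 1.7321 ✗
  (4.5, 4.5, 15°): beam 2 = 1.5529 ≠ 3.6235 ✗
  (2.5, 4.5, 195°): beam 2 = 1.5529 ≠ 3.6235 ✗
  (1.5, 4.5, 210°): beam 1 = 0.5176 ≠ 1.7321 ✗
  …
  (2.5, 2.5, 75°): r_1=1.7321, r_2=3.6235, r_3=3.0000 — all match ✓
Unique over the lattice → pose = (2.5, 2.5, 75°).

(x, y, θ) = (2.5, 2.5, 75°)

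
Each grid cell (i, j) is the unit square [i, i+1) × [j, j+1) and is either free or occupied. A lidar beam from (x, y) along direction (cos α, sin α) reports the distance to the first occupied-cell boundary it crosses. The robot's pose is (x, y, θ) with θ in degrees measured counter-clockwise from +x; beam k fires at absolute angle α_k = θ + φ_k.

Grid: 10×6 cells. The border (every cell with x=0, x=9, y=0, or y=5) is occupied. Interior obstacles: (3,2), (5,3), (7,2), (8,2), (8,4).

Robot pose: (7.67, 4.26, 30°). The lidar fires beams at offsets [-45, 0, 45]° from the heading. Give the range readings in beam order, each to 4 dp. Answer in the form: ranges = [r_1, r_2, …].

ranges = [0.3416, 0.3811, 0.7661]

beam 1: φ=-45°, α=345°
  d=(0.9659,-0.2588)  start (7,4)  tX=0.3416 tY=1.0046  stride 1/|dx|=1.0353 1/|dy|=3.8637
    cross x-line → (8,4), t=0.3416 (wall)
  → r_1 = 0.3416
beam 2: φ=0°, α=30°
  d=(0.8660,0.5000)  start (7,4)  tX=0.3811 tY=1.4800  stride 1/|dx|=1.1547 1/|dy|=2.0000
    cross x-line → (8,4), t=0.3811 (wall)
  → r_2 = 0.3811
beam 3: φ=45°, α=75°
  d=(0.2588,0.9659)  start (7,4)  tX=1.2750 tY=0.7661  stride 1/|dx|=3.8637 1/|dy|=1.0353
    cross y-line → (7,5), t=0.7661 (wall)
  → r_3 = 0.7661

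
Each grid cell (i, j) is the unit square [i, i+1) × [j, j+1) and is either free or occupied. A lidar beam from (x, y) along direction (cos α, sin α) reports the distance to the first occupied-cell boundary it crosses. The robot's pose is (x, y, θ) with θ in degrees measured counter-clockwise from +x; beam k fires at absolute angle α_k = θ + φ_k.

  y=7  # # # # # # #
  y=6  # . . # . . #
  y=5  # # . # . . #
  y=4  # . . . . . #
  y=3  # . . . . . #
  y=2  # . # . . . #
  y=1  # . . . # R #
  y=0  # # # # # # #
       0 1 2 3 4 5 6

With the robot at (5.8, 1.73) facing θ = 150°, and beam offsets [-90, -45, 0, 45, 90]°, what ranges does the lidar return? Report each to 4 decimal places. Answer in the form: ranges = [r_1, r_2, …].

ranges = [0.4000, 5.4559, 5.5426, 0.8282, 0.8429]

beam 1: φ=-90°, α=60°
  d=(0.5000,0.8660)  start (5,1)  tX=0.4000 tY=0.3118  stride 1/|dx|=2.0000 1/|dy|=1.1547
    cross y-line → (5,2), t=0.3118
    cross x-line → (6,2), t=0.4000 (wall)
  → r_1 = 0.4000
beam 2: φ=-45°, α=105°
  d=(-0.2588,0.9659)  start (5,1)  tX=3.0910 tY=0.2795  stride 1/|dx|=3.8637 1/|dy|=1.0353
    cross y-line → (5,2), t=0.2795
    cross y-line → (5,3), t=1.3148
    cross y-line → (5,4), t=2.3501
    cross x-line → (4,4), t=3.0910
    cross y-line → (4,5), t=3.3854
    cross y-line → (4,6), t=4.4206
    cross y-line → (4,7), t=5.4559 (wall)
  → r_2 = 5.4559
beam 3: φ=0°, α=150°
  d=(-0.8660,0.5000)  start (5,1)  tX=0.9238 tY=0.5400  stride 1/|dx|=1.1547 1/|dy|=2.0000
    cross y-line → (5,2), t=0.5400
    cross x-line → (4,2), t=0.9238
    cross x-line → (3,2), t=2.0785
    cross y-line → (3,3), t=2.5400
    cross x-line → (2,3), t=3.2332
    cross x-line → (1,3), t=4.3879
    cross y-line → (1,4), t=4.5400
    cross x-line → (0,4), t=5.5426 (wall)
  → r_3 = 5.5426
beam 4: φ=45°, α=195°
  d=(-0.9659,-0.2588)  start (5,1)  tX=0.8282 tY=2.8205  stride 1/|dx|=1.0353 1/|dy|=3.8637
    cross x-line → (4,1), t=0.8282 (wall)
  → r_4 = 0.8282
beam 5: φ=90°, α=240°
  d=(-0.5000,-0.8660)  start (5,1)  tX=1.6000 tY=0.8429  stride 1/|dx|=2.0000 1/|dy|=1.1547
    cross y-line → (5,0), t=0.8429 (wall)
  → r_5 = 0.8429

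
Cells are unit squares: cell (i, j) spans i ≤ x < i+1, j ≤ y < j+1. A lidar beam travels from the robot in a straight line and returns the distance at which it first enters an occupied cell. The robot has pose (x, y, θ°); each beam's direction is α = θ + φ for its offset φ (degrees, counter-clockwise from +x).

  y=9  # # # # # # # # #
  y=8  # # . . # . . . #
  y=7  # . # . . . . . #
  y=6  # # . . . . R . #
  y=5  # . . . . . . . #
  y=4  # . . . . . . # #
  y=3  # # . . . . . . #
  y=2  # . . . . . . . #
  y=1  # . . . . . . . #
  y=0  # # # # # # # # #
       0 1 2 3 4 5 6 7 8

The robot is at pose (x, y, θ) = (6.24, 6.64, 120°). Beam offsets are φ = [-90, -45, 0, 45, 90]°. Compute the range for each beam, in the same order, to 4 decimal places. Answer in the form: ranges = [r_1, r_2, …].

ranges = [2.0323, 2.4433, 2.4800, 3.3543, 5.2800]

beam 1: φ=-90°, α=30°
  d=(0.8660,0.5000)  start (6,6)  tX=0.8776 tY=0.7200  stride 1/|dx|=1.1547 1/|dy|=2.0000
    cross y-line → (6,7), t=0.7200
    cross x-line → (7,7), t=0.8776
    cross x-line → (8,7), t=2.0323 (wall)
  → r_1 = 2.0323
beam 2: φ=-45°, α=75°
  d=(0.2588,0.9659)  start (6,6)  tX=2.9364 tY=0.3727  stride 1/|dx|=3.8637 1/|dy|=1.0353
    cross y-line → (6,7), t=0.3727
    cross y-line → (6,8), t=1.4080
    cross y-line → (6,9), t=2.4433 (wall)
  → r_2 = 2.4433
beam 3: φ=0°, α=120°
  d=(-0.5000,0.8660)  start (6,6)  tX=0.4800 tY=0.4157  stride 1/|dx|=2.0000 1/|dy|=1.1547
    cross y-line → (6,7), t=0.4157
    cross x-line → (5,7), t=0.4800
    cross y-line → (5,8), t=1.5704
    cross x-line → (4,8), t=2.4800 (wall)
  → r_3 = 2.4800
beam 4: φ=45°, α=165°
  d=(-0.9659,0.2588)  start (6,6)  tX=0.2485 tY=1.3909  stride 1/|dx|=1.0353 1/|dy|=3.8637
    cross x-line → (5,6), t=0.2485
    cross x-line → (4,6), t=1.2837
    cross y-line → (4,7), t=1.3909
    cross x-line → (3,7), t=2.3190
    cross x-line → (2,7), t=3.3543 (wall)
  → r_4 = 3.3543
beam 5: φ=90°, α=210°
  d=(-0.8660,-0.5000)  start (6,6)  tX=0.2771 tY=1.2800  stride 1/|dx|=1.1547 1/|dy|=2.0000
    cross x-line → (5,6), t=0.2771
    cross y-line → (5,5), t=1.2800
    cross x-line → (4,5), t=1.4318
    cross x-line → (3,5), t=2.5865
    cross y-line → (3,4), t=3.2800
    cross x-line → (2,4), t=3.7412
    cross x-line → (1,4), t=4.8959
    cross y-line → (1,3), t=5.2800 (wall)
  → r_5 = 5.2800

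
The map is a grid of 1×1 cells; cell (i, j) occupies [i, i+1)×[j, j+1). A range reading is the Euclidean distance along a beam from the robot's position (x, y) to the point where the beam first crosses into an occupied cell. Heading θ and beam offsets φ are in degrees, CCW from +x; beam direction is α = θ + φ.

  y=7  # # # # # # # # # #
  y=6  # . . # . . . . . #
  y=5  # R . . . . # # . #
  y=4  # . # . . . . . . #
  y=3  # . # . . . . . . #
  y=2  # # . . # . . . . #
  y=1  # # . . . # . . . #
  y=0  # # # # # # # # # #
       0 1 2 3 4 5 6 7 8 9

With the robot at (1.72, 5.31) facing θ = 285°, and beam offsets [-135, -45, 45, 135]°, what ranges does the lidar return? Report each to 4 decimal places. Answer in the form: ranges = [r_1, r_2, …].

ranges = [0.8314, 1.4400, 0.6200, 1.9514]

beam 1: φ=-135°, α=150°
  dir = (cos 150°, sin 150°) = (-0.8660, 0.5000); from cell (1,5)
  next x-line at t=0.8314, next y-line at t=1.3800; Δt_x=1.1547, Δt_y=2.0000
    x: enter (0,5) at t=0.8314 ← occupied
  → r_1 = 0.8314
beam 2: φ=-45°, α=240°
  dir = (cos 240°, sin 240°) = (-0.5000, -0.8660); from cell (1,5)
  next x-line at t=1.4400, next y-line at t=0.3580; Δt_x=2.0000, Δt_y=1.1547
    y: enter (1,4) at t=0.3580
    x: enter (0,4) at t=1.4400 ← occupied
  → r_2 = 1.4400
beam 3: φ=45°, α=330°
  dir = (cos 330°, sin 330°) = (0.8660, -0.5000); from cell (1,5)
  next x-line at t=0.3233, next y-line at t=0.6200; Δt_x=1.1547, Δt_y=2.0000
    x: enter (2,5) at t=0.3233
    y: enter (2,4) at t=0.6200 ← occupied
  → r_3 = 0.6200
beam 4: φ=135°, α=60°
  dir = (cos 60°, sin 60°) = (0.5000, 0.8660); from cell (1,5)
  next x-line at t=0.5600, next y-line at t=0.7967; Δt_x=2.0000, Δt_y=1.1547
    x: enter (2,5) at t=0.5600
    y: enter (2,6) at t=0.7967
    y: enter (2,7) at t=1.9514 ← occupied
  → r_4 = 1.9514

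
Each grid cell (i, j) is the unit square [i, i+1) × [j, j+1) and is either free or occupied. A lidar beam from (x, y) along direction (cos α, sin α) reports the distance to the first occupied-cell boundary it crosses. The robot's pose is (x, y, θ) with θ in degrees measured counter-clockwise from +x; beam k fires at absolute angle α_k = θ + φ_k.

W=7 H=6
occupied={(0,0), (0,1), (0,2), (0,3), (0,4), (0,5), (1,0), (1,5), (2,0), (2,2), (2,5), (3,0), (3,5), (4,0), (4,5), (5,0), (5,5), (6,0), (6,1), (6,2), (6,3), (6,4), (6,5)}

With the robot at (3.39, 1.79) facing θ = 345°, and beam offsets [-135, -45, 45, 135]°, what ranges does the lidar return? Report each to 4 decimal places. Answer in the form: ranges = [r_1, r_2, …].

ranges = [1.5800, 0.9122, 3.0138, 0.7800]

beam 1: φ=-135°, α=210°
  cosα=-0.8660 sinα=-0.5000 | (3,1) | tMaxX 0.4503 tMaxY 1.5800 | tΔX 1.1547 tΔY 2.0000
    t=0.4503 [x] (2,1)
    t=1.5800 [y] (2,0) — stop
  → r_1 = 1.5800
beam 2: φ=-45°, α=300°
  cosα=0.5000 sinα=-0.8660 | (3,1) | tMaxX 1.2200 tMaxY 0.9122 | tΔX 2.0000 tΔY 1.1547
    t=0.9122 [y] (3,0) — stop
  → r_2 = 0.9122
beam 3: φ=45°, α=30°
  cosα=0.8660 sinα=0.5000 | (3,1) | tMaxX 0.7044 tMaxY 0.4200 | tΔX 1.1547 tΔY 2.0000
    t=0.4200 [y] (3,2)
    t=0.7044 [x] (4,2)
    t=1.8591 [x] (5,2)
    t=2.4200 [y] (5,3)
    t=3.0138 [x] (6,3) — stop
  → r_3 = 3.0138
beam 4: φ=135°, α=120°
  cosα=-0.5000 sinα=0.8660 | (3,1) | tMaxX 0.7800 tMaxY 0.2425 | tΔX 2.0000 tΔY 1.1547
    t=0.2425 [y] (3,2)
    t=0.7800 [x] (2,2) — stop
  → r_4 = 0.7800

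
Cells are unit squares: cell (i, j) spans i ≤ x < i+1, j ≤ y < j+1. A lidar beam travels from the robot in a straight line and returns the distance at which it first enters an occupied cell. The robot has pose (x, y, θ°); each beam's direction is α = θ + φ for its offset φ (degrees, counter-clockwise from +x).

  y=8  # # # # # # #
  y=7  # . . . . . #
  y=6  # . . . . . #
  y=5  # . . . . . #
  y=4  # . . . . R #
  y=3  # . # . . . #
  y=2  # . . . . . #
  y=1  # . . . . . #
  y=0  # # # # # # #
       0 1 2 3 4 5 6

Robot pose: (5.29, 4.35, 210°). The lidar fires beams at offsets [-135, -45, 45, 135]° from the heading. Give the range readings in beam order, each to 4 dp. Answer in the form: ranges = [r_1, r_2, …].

beam 1: φ=-135°, α=75°
  dir = (cos 75°, sin 75°) = (0.2588, 0.9659); from cell (5,4)
  next x-line at t=2.7432, next y-line at t=0.6729; Δt_x=3.8637, Δt_y=1.0353
    y: enter (5,5) at t=0.6729
    y: enter (5,6) at t=1.7082
    x: enter (6,6) at t=2.7432 ← occupied
  → r_1 = 2.7432
beam 2: φ=-45°, α=165°
  dir = (cos 165°, sin 165°) = (-0.9659, 0.2588); from cell (5,4)
  next x-line at t=0.3002, next y-line at t=2.5114; Δt_x=1.0353, Δt_y=3.8637
    x: enter (4,4) at t=0.3002
    x: enter (3,4) at t=1.3355
    x: enter (2,4) at t=2.3708
    y: enter (2,5) at t=2.5114
    x: enter (1,5) at t=3.4061
    x: enter (0,5) at t=4.4413 ← occupied
  → r_2 = 4.4413
beam 3: φ=45°, α=255°
  dir = (cos 255°, sin 255°) = (-0.2588, -0.9659); from cell (5,4)
  next x-line at t=1.1205, next y-line at t=0.3623; Δt_x=3.8637, Δt_y=1.0353
    y: enter (5,3) at t=0.3623
    x: enter (4,3) at t=1.1205
    y: enter (4,2) at t=1.3976
    y: enter (4,1) at t=2.4329
    y: enter (4,0) at t=3.4682 ← occupied
  → r_3 = 3.4682
beam 4: φ=135°, α=345°
  dir = (cos 345°, sin 345°) = (0.9659, -0.2588); from cell (5,4)
  next x-line at t=0.7350, next y-line at t=1.3523; Δt_x=1.0353, Δt_y=3.8637
    x: enter (6,4) at t=0.7350 ← occupied
  → r_4 = 0.7350

ranges = [2.7432, 4.4413, 3.4682, 0.7350]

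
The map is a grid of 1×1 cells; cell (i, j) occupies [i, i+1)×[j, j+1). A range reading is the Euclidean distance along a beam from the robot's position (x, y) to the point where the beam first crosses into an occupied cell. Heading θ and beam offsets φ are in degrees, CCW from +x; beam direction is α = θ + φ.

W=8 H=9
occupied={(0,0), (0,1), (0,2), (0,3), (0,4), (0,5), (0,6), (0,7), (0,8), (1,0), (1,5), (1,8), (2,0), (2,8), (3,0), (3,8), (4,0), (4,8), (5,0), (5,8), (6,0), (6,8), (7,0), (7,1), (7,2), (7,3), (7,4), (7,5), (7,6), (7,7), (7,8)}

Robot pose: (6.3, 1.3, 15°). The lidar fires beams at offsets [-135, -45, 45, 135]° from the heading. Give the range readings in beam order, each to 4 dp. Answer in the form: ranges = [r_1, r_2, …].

ranges = [0.3464, 0.6000, 1.4000, 6.1199]

beam 1: φ=-135°, α=240°
  direction (-0.5000, -0.8660); cell (6,1); t to first gridline: x 0.6000, y 0.3464 (then +2.0000 / +1.1547)
    (6,0) via y @ 0.3464  # hit
  → r_1 = 0.3464
beam 2: φ=-45°, α=330°
  direction (0.8660, -0.5000); cell (6,1); t to first gridline: x 0.8083, y 0.6000 (then +1.1547 / +2.0000)
    (6,0) via y @ 0.6000  # hit
  → r_2 = 0.6000
beam 3: φ=45°, α=60°
  direction (0.5000, 0.8660); cell (6,1); t to first gridline: x 1.4000, y 0.8083 (then +2.0000 / +1.1547)
    (6,2) via y @ 0.8083
    (7,2) via x @ 1.4000  # hit
  → r_3 = 1.4000
beam 4: φ=135°, α=150°
  direction (-0.8660, 0.5000); cell (6,1); t to first gridline: x 0.3464, y 1.4000 (then +1.1547 / +2.0000)
    (5,1) via x @ 0.3464
    (5,2) via y @ 1.4000
    (4,2) via x @ 1.5011
    (3,2) via x @ 2.6558
    (3,3) via y @ 3.4000
    (2,3) via x @ 3.8105
    (1,3) via x @ 4.9652
    (1,4) via y @ 5.4000
    (0,4) via x @ 6.1199  # hit
  → r_4 = 6.1199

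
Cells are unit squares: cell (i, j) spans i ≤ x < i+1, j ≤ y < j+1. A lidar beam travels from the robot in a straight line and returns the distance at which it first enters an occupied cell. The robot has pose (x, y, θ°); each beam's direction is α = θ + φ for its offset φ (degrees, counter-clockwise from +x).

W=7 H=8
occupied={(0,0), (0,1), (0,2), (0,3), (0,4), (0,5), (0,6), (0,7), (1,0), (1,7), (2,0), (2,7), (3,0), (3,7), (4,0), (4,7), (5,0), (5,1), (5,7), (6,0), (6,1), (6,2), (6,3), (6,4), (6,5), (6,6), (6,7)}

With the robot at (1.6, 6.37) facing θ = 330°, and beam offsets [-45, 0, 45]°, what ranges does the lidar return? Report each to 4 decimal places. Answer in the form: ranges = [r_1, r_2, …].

ranges = [5.5594, 5.0807, 2.4341]

beam 1: φ=-45°, α=285°
  dir = (cos 285°, sin 285°) = (0.2588, -0.9659); from cell (1,6)
  next x-line at t=1.5455, next y-line at t=0.3831; Δt_x=3.8637, Δt_y=1.0353
    y: enter (1,5) at t=0.3831
    y: enter (1,4) at t=1.4183
    x: enter (2,4) at t=1.5455
    y: enter (2,3) at t=2.4536
    y: enter (2,2) at t=3.4889
    y: enter (2,1) at t=4.5242
    x: enter (3,1) at t=5.4092
    y: enter (3,0) at t=5.5594 ← occupied
  → r_1 = 5.5594
beam 2: φ=0°, α=330°
  dir = (cos 330°, sin 330°) = (0.8660, -0.5000); from cell (1,6)
  next x-line at t=0.4619, next y-line at t=0.7400; Δt_x=1.1547, Δt_y=2.0000
    x: enter (2,6) at t=0.4619
    y: enter (2,5) at t=0.7400
    x: enter (3,5) at t=1.6166
    y: enter (3,4) at t=2.7400
    x: enter (4,4) at t=2.7713
    x: enter (5,4) at t=3.9260
    y: enter (5,3) at t=4.7400
    x: enter (6,3) at t=5.0807 ← occupied
  → r_2 = 5.0807
beam 3: φ=45°, α=15°
  dir = (cos 15°, sin 15°) = (0.9659, 0.2588); from cell (1,6)
  next x-line at t=0.4141, next y-line at t=2.4341; Δt_x=1.0353, Δt_y=3.8637
    x: enter (2,6) at t=0.4141
    x: enter (3,6) at t=1.4494
    y: enter (3,7) at t=2.4341 ← occupied
  → r_3 = 2.4341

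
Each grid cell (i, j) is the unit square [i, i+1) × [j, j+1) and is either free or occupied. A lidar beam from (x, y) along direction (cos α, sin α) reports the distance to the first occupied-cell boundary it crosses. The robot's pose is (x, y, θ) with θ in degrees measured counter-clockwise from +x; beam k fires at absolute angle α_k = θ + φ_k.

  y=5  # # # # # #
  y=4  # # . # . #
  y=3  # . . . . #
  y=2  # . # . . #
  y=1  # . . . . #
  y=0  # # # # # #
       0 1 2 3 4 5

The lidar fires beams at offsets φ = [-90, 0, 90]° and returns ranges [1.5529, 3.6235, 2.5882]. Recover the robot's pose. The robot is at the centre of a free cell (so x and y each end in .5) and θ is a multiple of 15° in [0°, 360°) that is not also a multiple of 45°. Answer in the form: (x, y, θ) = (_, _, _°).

(x, y, θ) = (3.5, 1.5, 75°)

The pose lattice has 13·16 = 208 candidates. Test each by forward raycasting.
  (2.5, 1.5, 150°): beam 1 = 0.5774 ≠ 1.5529 ✗
  (2.5, 3.5, 15°): beam 1 = 0.5176 ≠ 1.5529 ✗
  (3.5, 3.5, 300°): beam 1 = 1.0000 ≠ 1.5529 ✗
  (4.5, 2.5, 300°): beam 1 = 3.0000 ≠ 1.5529 ✗
  …
  (3.5, 1.5, 75°): r_1=1.5529, r_2=3.6235, r_3=2.5882 — all match ✓
No second candidate reproduces the full scan.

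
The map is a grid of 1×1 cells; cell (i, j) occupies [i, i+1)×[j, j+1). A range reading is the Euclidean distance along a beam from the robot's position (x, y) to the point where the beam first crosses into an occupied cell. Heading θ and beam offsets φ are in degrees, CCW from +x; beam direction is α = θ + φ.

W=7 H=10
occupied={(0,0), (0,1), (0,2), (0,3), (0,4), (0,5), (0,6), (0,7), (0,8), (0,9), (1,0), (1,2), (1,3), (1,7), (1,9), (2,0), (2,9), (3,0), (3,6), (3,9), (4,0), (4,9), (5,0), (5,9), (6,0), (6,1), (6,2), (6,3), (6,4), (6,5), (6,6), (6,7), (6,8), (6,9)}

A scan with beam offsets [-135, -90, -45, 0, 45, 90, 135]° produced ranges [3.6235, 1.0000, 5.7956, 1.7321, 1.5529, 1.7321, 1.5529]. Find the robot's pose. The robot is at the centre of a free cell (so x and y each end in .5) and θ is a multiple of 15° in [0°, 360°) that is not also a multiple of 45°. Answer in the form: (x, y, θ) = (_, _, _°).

Candidates: 36 free-cell centres × 16 headings = 576 poses. Raycast each; keep the one whose scan matches to 4 dp.
  (5.5, 1.5, 105°): beam 1 = 0.5774 ≠ 3.6235 ✗
  (4.5, 7.5, 60°): beam 1 = 5.7956 ≠ 3.6235 ✗
  (2.5, 5.5, 120°): beam 3 = 3.6235 ≠ 5.7956 ✗
  (3.5, 8.5, 345°): beam 1 = 1.7321 ≠ 3.6235 ✗
  …
  (4.5, 7.5, 330°): r_1=3.6235, r_2=1.0000, r_3=5.7956, r_4=1.7321, r_5=1.5529, r_6=1.7321, r_7=1.5529 — all match ✓
Unique over the lattice → pose = (4.5, 7.5, 330°).

(x, y, θ) = (4.5, 7.5, 330°)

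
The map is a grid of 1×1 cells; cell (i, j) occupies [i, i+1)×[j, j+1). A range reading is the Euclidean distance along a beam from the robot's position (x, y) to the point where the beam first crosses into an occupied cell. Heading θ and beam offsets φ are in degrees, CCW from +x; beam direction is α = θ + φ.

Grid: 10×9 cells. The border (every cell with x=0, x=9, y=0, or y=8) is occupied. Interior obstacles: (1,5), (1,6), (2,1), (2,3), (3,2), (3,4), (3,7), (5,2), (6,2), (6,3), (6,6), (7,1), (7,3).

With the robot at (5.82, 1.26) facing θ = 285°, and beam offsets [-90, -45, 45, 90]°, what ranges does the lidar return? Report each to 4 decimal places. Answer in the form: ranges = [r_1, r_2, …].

beam 1: φ=-90°, α=195°
  dir = (cos 195°, sin 195°) = (-0.9659, -0.2588); from cell (5,1)
  next x-line at t=0.8489, next y-line at t=1.0046; Δt_x=1.0353, Δt_y=3.8637
    x: enter (4,1) at t=0.8489
    y: enter (4,0) at t=1.0046 ← occupied
  → r_1 = 1.0046
beam 2: φ=-45°, α=240°
  dir = (cos 240°, sin 240°) = (-0.5000, -0.8660); from cell (5,1)
  next x-line at t=1.6400, next y-line at t=0.3002; Δt_x=2.0000, Δt_y=1.1547
    y: enter (5,0) at t=0.3002 ← occupied
  → r_2 = 0.3002
beam 3: φ=45°, α=330°
  dir = (cos 330°, sin 330°) = (0.8660, -0.5000); from cell (5,1)
  next x-line at t=0.2078, next y-line at t=0.5200; Δt_x=1.1547, Δt_y=2.0000
    x: enter (6,1) at t=0.2078
    y: enter (6,0) at t=0.5200 ← occupied
  → r_3 = 0.5200
beam 4: φ=90°, α=15°
  dir = (cos 15°, sin 15°) = (0.9659, 0.2588); from cell (5,1)
  next x-line at t=0.1863, next y-line at t=2.8591; Δt_x=1.0353, Δt_y=3.8637
    x: enter (6,1) at t=0.1863
    x: enter (7,1) at t=1.2216 ← occupied
  → r_4 = 1.2216

ranges = [1.0046, 0.3002, 0.5200, 1.2216]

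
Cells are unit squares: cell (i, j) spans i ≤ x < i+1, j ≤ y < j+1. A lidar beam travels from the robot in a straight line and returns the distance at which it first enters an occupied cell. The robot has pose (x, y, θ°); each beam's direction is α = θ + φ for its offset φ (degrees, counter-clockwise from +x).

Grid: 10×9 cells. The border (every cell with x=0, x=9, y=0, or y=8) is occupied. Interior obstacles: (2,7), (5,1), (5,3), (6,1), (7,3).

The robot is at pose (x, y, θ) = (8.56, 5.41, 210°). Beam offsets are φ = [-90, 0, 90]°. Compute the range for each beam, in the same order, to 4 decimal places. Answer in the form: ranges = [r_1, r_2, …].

ranges = [2.9907, 2.9560, 0.8800]

beam 1: φ=-90°, α=120°
  direction (-0.5000, 0.8660); cell (8,5); t to first gridline: x 1.1200, y 0.6813 (then +2.0000 / +1.1547)
    (8,6) via y @ 0.6813
    (7,6) via x @ 1.1200
    (7,7) via y @ 1.8360
    (7,8) via y @ 2.9907  # hit
  → r_1 = 2.9907
beam 2: φ=0°, α=210°
  direction (-0.8660, -0.5000); cell (8,5); t to first gridline: x 0.6466, y 0.8200 (then +1.1547 / +2.0000)
    (7,5) via x @ 0.6466
    (7,4) via y @ 0.8200
    (6,4) via x @ 1.8013
    (6,3) via y @ 2.8200
    (5,3) via x @ 2.9560  # hit
  → r_2 = 2.9560
beam 3: φ=90°, α=300°
  direction (0.5000, -0.8660); cell (8,5); t to first gridline: x 0.8800, y 0.4734 (then +2.0000 / +1.1547)
    (8,4) via y @ 0.4734
    (9,4) via x @ 0.8800  # hit
  → r_3 = 0.8800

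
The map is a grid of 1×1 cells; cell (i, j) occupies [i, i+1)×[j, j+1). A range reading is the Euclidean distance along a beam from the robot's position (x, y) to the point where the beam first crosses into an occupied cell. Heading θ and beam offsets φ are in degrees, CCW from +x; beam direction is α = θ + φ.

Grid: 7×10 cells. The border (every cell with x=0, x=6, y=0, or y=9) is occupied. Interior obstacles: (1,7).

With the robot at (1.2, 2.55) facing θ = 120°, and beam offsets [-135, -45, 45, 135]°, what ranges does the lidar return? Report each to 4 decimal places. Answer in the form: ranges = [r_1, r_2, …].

ranges = [4.9693, 6.6775, 0.2071, 0.7727]

beam 1: φ=-135°, α=345°
  d=(0.9659,-0.2588)  start (1,2)  tX=0.8282 tY=2.1250  stride 1/|dx|=1.0353 1/|dy|=3.8637
    cross x-line → (2,2), t=0.8282
    cross x-line → (3,2), t=1.8635
    cross y-line → (3,1), t=2.1250
    cross x-line → (4,1), t=2.8988
    cross x-line → (5,1), t=3.9340
    cross x-line → (6,1), t=4.9693 (wall)
  → r_1 = 4.9693
beam 2: φ=-45°, α=75°
  d=(0.2588,0.9659)  start (1,2)  tX=3.0910 tY=0.4659  stride 1/|dx|=3.8637 1/|dy|=1.0353
    cross y-line → (1,3), t=0.4659
    cross y-line → (1,4), t=1.5012
    cross y-line → (1,5), t=2.5364
    cross x-line → (2,5), t=3.0910
    cross y-line → (2,6), t=3.5717
    cross y-line → (2,7), t=4.6070
    cross y-line → (2,8), t=5.6423
    cross y-line → (2,9), t=6.6775 (wall)
  → r_2 = 6.6775
beam 3: φ=45°, α=165°
  d=(-0.9659,0.2588)  start (1,2)  tX=0.2071 tY=1.7387  stride 1/|dx|=1.0353 1/|dy|=3.8637
    cross x-line → (0,2), t=0.2071 (wall)
  → r_3 = 0.2071
beam 4: φ=135°, α=255°
  d=(-0.2588,-0.9659)  start (1,2)  tX=0.7727 tY=0.5694  stride 1/|dx|=3.8637 1/|dy|=1.0353
    cross y-line → (1,1), t=0.5694
    cross x-line → (0,1), t=0.7727 (wall)
  → r_4 = 0.7727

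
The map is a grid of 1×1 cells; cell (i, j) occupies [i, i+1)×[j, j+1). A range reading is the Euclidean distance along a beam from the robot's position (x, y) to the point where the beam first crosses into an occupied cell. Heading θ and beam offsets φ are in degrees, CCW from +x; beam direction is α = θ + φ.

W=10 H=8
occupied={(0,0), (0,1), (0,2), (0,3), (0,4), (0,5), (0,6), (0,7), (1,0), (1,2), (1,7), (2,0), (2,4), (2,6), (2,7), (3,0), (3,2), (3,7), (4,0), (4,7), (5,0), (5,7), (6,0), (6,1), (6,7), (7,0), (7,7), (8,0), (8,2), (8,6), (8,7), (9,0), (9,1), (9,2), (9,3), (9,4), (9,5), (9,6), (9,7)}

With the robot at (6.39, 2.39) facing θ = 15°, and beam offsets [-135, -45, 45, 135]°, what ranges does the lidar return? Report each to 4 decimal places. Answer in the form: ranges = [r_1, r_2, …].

beam 1: φ=-135°, α=240°
  direction (-0.5000, -0.8660); cell (6,2); t to first gridline: x 0.7800, y 0.4503 (then +2.0000 / +1.1547)
    (6,1) via y @ 0.4503  # hit
  → r_1 = 0.4503
beam 2: φ=-45°, α=330°
  direction (0.8660, -0.5000); cell (6,2); t to first gridline: x 0.7044, y 0.7800 (then +1.1547 / +2.0000)
    (7,2) via x @ 0.7044
    (7,1) via y @ 0.7800
    (8,1) via x @ 1.8591
    (8,0) via y @ 2.7800  # hit
  → r_2 = 2.7800
beam 3: φ=45°, α=60°
  direction (0.5000, 0.8660); cell (6,2); t to first gridline: x 1.2200, y 0.7044 (then +2.0000 / +1.1547)
    (6,3) via y @ 0.7044
    (7,3) via x @ 1.2200
    (7,4) via y @ 1.8591
    (7,5) via y @ 3.0138
    (8,5) via x @ 3.2200
    (8,6) via y @ 4.1685  # hit
  → r_3 = 4.1685
beam 4: φ=135°, α=150°
  direction (-0.8660, 0.5000); cell (6,2); t to first gridline: x 0.4503, y 1.2200 (then +1.1547 / +2.0000)
    (5,2) via x @ 0.4503
    (5,3) via y @ 1.2200
    (4,3) via x @ 1.6050
    (3,3) via x @ 2.7597
    (3,4) via y @ 3.2200
    (2,4) via x @ 3.9144  # hit
  → r_4 = 3.9144

ranges = [0.4503, 2.7800, 4.1685, 3.9144]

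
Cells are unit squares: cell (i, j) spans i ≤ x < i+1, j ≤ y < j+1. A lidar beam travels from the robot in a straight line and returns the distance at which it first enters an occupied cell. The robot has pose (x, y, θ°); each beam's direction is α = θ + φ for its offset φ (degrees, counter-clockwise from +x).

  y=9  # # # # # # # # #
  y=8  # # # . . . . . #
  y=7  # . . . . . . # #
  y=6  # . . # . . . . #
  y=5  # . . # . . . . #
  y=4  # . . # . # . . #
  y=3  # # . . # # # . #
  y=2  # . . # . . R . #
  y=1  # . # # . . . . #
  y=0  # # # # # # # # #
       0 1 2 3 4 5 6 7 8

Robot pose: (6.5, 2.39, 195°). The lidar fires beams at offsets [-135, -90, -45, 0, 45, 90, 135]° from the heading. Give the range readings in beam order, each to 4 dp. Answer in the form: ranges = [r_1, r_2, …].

ranges = [0.7044, 0.6315, 1.2200, 2.5882, 1.6050, 1.4390, 1.7321]

beam 1: φ=-135°, α=60°
  cosα=0.5000 sinα=0.8660 | (6,2) | tMaxX 1.0000 tMaxY 0.7044 | tΔX 2.0000 tΔY 1.1547
    t=0.7044 [y] (6,3) — stop
  → r_1 = 0.7044
beam 2: φ=-90°, α=105°
  cosα=-0.2588 sinα=0.9659 | (6,2) | tMaxX 1.9319 tMaxY 0.6315 | tΔX 3.8637 tΔY 1.0353
    t=0.6315 [y] (6,3) — stop
  → r_2 = 0.6315
beam 3: φ=-45°, α=150°
  cosα=-0.8660 sinα=0.5000 | (6,2) | tMaxX 0.5774 tMaxY 1.2200 | tΔX 1.1547 tΔY 2.0000
    t=0.5774 [x] (5,2)
    t=1.2200 [y] (5,3) — stop
  → r_3 = 1.2200
beam 4: φ=0°, α=195°
  cosα=-0.9659 sinα=-0.2588 | (6,2) | tMaxX 0.5176 tMaxY 1.5068 | tΔX 1.0353 tΔY 3.8637
    t=0.5176 [x] (5,2)
    t=1.5068 [y] (5,1)
    t=1.5529 [x] (4,1)
    t=2.5882 [x] (3,1) — stop
  → r_4 = 2.5882
beam 5: φ=45°, α=240°
  cosα=-0.5000 sinα=-0.8660 | (6,2) | tMaxX 1.0000 tMaxY 0.4503 | tΔX 2.0000 tΔY 1.1547
    t=0.4503 [y] (6,1)
    t=1.0000 [x] (5,1)
    t=1.6050 [y] (5,0) — stop
  → r_5 = 1.6050
beam 6: φ=90°, α=285°
  cosα=0.2588 sinα=-0.9659 | (6,2) | tMaxX 1.9319 tMaxY 0.4038 | tΔX 3.8637 tΔY 1.0353
    t=0.4038 [y] (6,1)
    t=1.4390 [y] (6,0) — stop
  → r_6 = 1.4390
beam 7: φ=135°, α=330°
  cosα=0.8660 sinα=-0.5000 | (6,2) | tMaxX 0.5774 tMaxY 0.7800 | tΔX 1.1547 tΔY 2.0000
    t=0.5774 [x] (7,2)
    t=0.7800 [y] (7,1)
    t=1.7321 [x] (8,1) — stop
  → r_7 = 1.7321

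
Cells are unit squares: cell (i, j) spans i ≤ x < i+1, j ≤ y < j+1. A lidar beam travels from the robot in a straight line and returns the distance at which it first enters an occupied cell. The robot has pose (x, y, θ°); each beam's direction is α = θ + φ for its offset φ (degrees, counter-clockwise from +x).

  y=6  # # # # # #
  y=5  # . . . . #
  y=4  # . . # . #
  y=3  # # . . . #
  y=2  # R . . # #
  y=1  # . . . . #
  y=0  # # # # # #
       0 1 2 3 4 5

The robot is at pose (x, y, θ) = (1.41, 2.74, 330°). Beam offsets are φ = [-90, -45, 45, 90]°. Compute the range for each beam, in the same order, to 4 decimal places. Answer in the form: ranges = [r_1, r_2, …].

beam 1: φ=-90°, α=240°
  dir = (cos 240°, sin 240°) = (-0.5000, -0.8660); from cell (1,2)
  next x-line at t=0.8200, next y-line at t=0.8545; Δt_x=2.0000, Δt_y=1.1547
    x: enter (0,2) at t=0.8200 ← occupied
  → r_1 = 0.8200
beam 2: φ=-45°, α=285°
  dir = (cos 285°, sin 285°) = (0.2588, -0.9659); from cell (1,2)
  next x-line at t=2.2796, next y-line at t=0.7661; Δt_x=3.8637, Δt_y=1.0353
    y: enter (1,1) at t=0.7661
    y: enter (1,0) at t=1.8014 ← occupied
  → r_2 = 1.8014
beam 3: φ=45°, α=15°
  dir = (cos 15°, sin 15°) = (0.9659, 0.2588); from cell (1,2)
  next x-line at t=0.6108, next y-line at t=1.0046; Δt_x=1.0353, Δt_y=3.8637
    x: enter (2,2) at t=0.6108
    y: enter (2,3) at t=1.0046
    x: enter (3,3) at t=1.6461
    x: enter (4,3) at t=2.6814
    x: enter (5,3) at t=3.7166 ← occupied
  → r_3 = 3.7166
beam 4: φ=90°, α=60°
  dir = (cos 60°, sin 60°) = (0.5000, 0.8660); from cell (1,2)
  next x-line at t=1.1800, next y-line at t=0.3002; Δt_x=2.0000, Δt_y=1.1547
    y: enter (1,3) at t=0.3002 ← occupied
  → r_4 = 0.3002

ranges = [0.8200, 1.8014, 3.7166, 0.3002]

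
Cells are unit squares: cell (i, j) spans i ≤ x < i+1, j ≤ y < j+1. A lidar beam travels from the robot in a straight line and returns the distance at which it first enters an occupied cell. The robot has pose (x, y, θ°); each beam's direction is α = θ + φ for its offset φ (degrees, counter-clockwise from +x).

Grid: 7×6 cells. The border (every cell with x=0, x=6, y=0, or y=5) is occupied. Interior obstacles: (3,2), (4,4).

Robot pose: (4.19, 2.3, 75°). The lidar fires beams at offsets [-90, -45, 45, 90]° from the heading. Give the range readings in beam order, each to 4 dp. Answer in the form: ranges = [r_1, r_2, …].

ranges = [1.8738, 2.0900, 0.3800, 0.1967]

beam 1: φ=-90°, α=345°
  cosα=0.9659 sinα=-0.2588 | (4,2) | tMaxX 0.8386 tMaxY 1.1591 | tΔX 1.0353 tΔY 3.8637
    t=0.8386 [x] (5,2)
    t=1.1591 [y] (5,1)
    t=1.8738 [x] (6,1) — stop
  → r_1 = 1.8738
beam 2: φ=-45°, α=30°
  cosα=0.8660 sinα=0.5000 | (4,2) | tMaxX 0.9353 tMaxY 1.4000 | tΔX 1.1547 tΔY 2.0000
    t=0.9353 [x] (5,2)
    t=1.4000 [y] (5,3)
    t=2.0900 [x] (6,3) — stop
  → r_2 = 2.0900
beam 3: φ=45°, α=120°
  cosα=-0.5000 sinα=0.8660 | (4,2) | tMaxX 0.3800 tMaxY 0.8083 | tΔX 2.0000 tΔY 1.1547
    t=0.3800 [x] (3,2) — stop
  → r_3 = 0.3800
beam 4: φ=90°, α=165°
  cosα=-0.9659 sinα=0.2588 | (4,2) | tMaxX 0.1967 tMaxY 2.7046 | tΔX 1.0353 tΔY 3.8637
    t=0.1967 [x] (3,2) — stop
  → r_4 = 0.1967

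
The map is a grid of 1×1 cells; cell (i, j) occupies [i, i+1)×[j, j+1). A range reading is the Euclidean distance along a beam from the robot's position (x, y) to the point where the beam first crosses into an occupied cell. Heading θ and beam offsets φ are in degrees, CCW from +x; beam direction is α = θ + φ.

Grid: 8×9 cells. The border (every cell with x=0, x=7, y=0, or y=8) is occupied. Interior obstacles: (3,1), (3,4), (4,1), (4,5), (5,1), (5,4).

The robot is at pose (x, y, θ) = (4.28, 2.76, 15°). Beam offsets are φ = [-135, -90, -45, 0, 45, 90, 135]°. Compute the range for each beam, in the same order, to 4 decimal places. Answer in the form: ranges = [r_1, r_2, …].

beam 1: φ=-135°, α=240°
  d=(-0.5000,-0.8660)  start (4,2)  tX=0.5600 tY=0.8776  stride 1/|dx|=2.0000 1/|dy|=1.1547
    cross x-line → (3,2), t=0.5600
    cross y-line → (3,1), t=0.8776 (wall)
  → r_1 = 0.8776
beam 2: φ=-90°, α=285°
  d=(0.2588,-0.9659)  start (4,2)  tX=2.7819 tY=0.7868  stride 1/|dx|=3.8637 1/|dy|=1.0353
    cross y-line → (4,1), t=0.7868 (wall)
  → r_2 = 0.7868
beam 3: φ=-45°, α=330°
  d=(0.8660,-0.5000)  start (4,2)  tX=0.8314 tY=1.5200  stride 1/|dx|=1.1547 1/|dy|=2.0000
    cross x-line → (5,2), t=0.8314
    cross y-line → (5,1), t=1.5200 (wall)
  → r_3 = 1.5200
beam 4: φ=0°, α=15°
  d=(0.9659,0.2588)  start (4,2)  tX=0.7454 tY=0.9273  stride 1/|dx|=1.0353 1/|dy|=3.8637
    cross x-line → (5,2), t=0.7454
    cross y-line → (5,3), t=0.9273
    cross x-line → (6,3), t=1.7807
    cross x-line → (7,3), t=2.8160 (wall)
  → r_4 = 2.8160
beam 5: φ=45°, α=60°
  d=(0.5000,0.8660)  start (4,2)  tX=1.4400 tY=0.2771  stride 1/|dx|=2.0000 1/|dy|=1.1547
    cross y-line → (4,3), t=0.2771
    cross y-line → (4,4), t=1.4318
    cross x-line → (5,4), t=1.4400 (wall)
  → r_5 = 1.4400
beam 6: φ=90°, α=105°
  d=(-0.2588,0.9659)  start (4,2)  tX=1.0818 tY=0.2485  stride 1/|dx|=3.8637 1/|dy|=1.0353
    cross y-line → (4,3), t=0.2485
    cross x-line → (3,3), t=1.0818
    cross y-line → (3,4), t=1.2837 (wall)
  → r_6 = 1.2837
beam 7: φ=135°, α=150°
  d=(-0.8660,0.5000)  start (4,2)  tX=0.3233 tY=0.4800  stride 1/|dx|=1.1547 1/|dy|=2.0000
    cross x-line → (3,2), t=0.3233
    cross y-line → (3,3), t=0.4800
    cross x-line → (2,3), t=1.4780
    cross y-line → (2,4), t=2.4800
    cross x-line → (1,4), t=2.6327
    cross x-line → (0,4), t=3.7874 (wall)
  → r_7 = 3.7874

ranges = [0.8776, 0.7868, 1.5200, 2.8160, 1.4400, 1.2837, 3.7874]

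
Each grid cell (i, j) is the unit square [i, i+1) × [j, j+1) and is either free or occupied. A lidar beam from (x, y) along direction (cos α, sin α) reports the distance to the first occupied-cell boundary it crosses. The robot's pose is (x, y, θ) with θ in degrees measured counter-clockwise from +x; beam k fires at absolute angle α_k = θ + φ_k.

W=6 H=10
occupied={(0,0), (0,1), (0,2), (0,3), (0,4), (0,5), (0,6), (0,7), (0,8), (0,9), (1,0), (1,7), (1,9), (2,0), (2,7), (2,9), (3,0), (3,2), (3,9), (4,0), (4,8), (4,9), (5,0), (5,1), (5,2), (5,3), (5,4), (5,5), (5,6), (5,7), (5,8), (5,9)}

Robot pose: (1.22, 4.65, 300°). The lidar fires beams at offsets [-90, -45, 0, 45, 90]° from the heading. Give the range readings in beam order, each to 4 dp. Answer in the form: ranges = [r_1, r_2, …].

beam 1: φ=-90°, α=210°
  dir = (cos 210°, sin 210°) = (-0.8660, -0.5000); from cell (1,4)
  next x-line at t=0.2540, next y-line at t=1.3000; Δt_x=1.1547, Δt_y=2.0000
    x: enter (0,4) at t=0.2540 ← occupied
  → r_1 = 0.2540
beam 2: φ=-45°, α=255°
  dir = (cos 255°, sin 255°) = (-0.2588, -0.9659); from cell (1,4)
  next x-line at t=0.8500, next y-line at t=0.6729; Δt_x=3.8637, Δt_y=1.0353
    y: enter (1,3) at t=0.6729
    x: enter (0,3) at t=0.8500 ← occupied
  → r_2 = 0.8500
beam 3: φ=0°, α=300°
  dir = (cos 300°, sin 300°) = (0.5000, -0.8660); from cell (1,4)
  next x-line at t=1.5600, next y-line at t=0.7506; Δt_x=2.0000, Δt_y=1.1547
    y: enter (1,3) at t=0.7506
    x: enter (2,3) at t=1.5600
    y: enter (2,2) at t=1.9053
    y: enter (2,1) at t=3.0600
    x: enter (3,1) at t=3.5600
    y: enter (3,0) at t=4.2147 ← occupied
  → r_3 = 4.2147
beam 4: φ=45°, α=345°
  dir = (cos 345°, sin 345°) = (0.9659, -0.2588); from cell (1,4)
  next x-line at t=0.8075, next y-line at t=2.5114; Δt_x=1.0353, Δt_y=3.8637
    x: enter (2,4) at t=0.8075
    x: enter (3,4) at t=1.8428
    y: enter (3,3) at t=2.5114
    x: enter (4,3) at t=2.8781
    x: enter (5,3) at t=3.9133 ← occupied
  → r_4 = 3.9133
beam 5: φ=90°, α=30°
  dir = (cos 30°, sin 30°) = (0.8660, 0.5000); from cell (1,4)
  next x-line at t=0.9007, next y-line at t=0.7000; Δt_x=1.1547, Δt_y=2.0000
    y: enter (1,5) at t=0.7000
    x: enter (2,5) at t=0.9007
    x: enter (3,5) at t=2.0554
    y: enter (3,6) at t=2.7000
    x: enter (4,6) at t=3.2101
    x: enter (5,6) at t=4.3648 ← occupied
  → r_5 = 4.3648

ranges = [0.2540, 0.8500, 4.2147, 3.9133, 4.3648]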